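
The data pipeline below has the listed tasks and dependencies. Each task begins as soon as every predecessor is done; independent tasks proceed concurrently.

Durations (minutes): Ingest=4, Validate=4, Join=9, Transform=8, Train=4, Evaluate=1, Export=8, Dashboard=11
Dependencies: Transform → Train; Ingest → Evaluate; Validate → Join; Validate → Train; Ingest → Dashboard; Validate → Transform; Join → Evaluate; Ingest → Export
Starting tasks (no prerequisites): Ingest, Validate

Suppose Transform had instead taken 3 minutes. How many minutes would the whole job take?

Actual critical path: Validate→Transform→Train = 4+8+4 = 16 ⇒ 16 minutes.
Transform is on the critical path; changing it to 3 makes that path 11 minutes.
Now Ingest→Dashboard = 4+11 = 15 is longest, so the finish becomes 15 minutes.

15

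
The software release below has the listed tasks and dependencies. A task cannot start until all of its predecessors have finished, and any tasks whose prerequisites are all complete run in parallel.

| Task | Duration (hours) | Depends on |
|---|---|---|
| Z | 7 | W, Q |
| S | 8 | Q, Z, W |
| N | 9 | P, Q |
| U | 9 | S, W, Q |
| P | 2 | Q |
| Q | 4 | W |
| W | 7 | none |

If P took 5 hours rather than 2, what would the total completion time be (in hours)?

35

The binding path is W→Q→Z→S→U = 7+4+7+8+9 = 35; finish at 35 hours.
P is off the critical path — its longest chain is 22 hours, giving 13 of slack.
The critical path is still W→Q→Z→S→U; finish is now 35 hours.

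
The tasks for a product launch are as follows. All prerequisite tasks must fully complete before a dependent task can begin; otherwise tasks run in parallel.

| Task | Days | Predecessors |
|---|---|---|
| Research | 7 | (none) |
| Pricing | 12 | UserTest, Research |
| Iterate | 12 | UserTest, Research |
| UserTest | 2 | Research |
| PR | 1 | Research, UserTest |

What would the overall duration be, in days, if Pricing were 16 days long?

25

Critical path before the change: Research→UserTest→Pricing = 7+2+12 = 21 giving 21 days.
Since Pricing is critical, the +4 change carries straight to that chain (now 25 days).
That remains the longest chain; total 25 days.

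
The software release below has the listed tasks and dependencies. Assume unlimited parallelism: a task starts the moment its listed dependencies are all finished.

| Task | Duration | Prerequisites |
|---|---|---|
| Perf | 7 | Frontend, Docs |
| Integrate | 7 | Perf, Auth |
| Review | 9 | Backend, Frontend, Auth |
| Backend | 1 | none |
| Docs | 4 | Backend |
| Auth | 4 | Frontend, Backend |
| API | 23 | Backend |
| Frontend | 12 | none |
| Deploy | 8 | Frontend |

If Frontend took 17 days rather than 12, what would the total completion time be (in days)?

The binding path is Frontend→Perf→Integrate = 12+7+7 = 26; finish at 26 days.
Since Frontend is critical, the +5 change carries straight to that chain (now 31 days).
The critical path is still Frontend→Perf→Integrate; finish is now 31 days.

31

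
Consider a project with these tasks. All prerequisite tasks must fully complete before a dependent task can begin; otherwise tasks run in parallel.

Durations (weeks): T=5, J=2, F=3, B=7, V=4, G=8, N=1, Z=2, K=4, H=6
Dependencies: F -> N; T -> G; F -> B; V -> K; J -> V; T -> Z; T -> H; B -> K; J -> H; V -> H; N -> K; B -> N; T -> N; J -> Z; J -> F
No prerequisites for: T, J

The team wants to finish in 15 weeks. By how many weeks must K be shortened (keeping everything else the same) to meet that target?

2

Current finish: 17 weeks; target: 15.
K is on every critical path, so each week cut from K cuts the finish by one (this holds down to a finish of 14).
Need 17 − 15 = 2 weeks off K → K becomes 2 weeks, finish becomes 15.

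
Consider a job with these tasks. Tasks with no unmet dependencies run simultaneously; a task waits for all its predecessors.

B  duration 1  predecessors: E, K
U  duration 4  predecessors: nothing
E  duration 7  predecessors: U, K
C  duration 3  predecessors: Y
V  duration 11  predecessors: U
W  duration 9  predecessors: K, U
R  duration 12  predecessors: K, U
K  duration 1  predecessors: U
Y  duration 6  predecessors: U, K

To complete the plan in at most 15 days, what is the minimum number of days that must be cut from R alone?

2

Current finish: 17 days; target: 15.
R is on every critical path, so each day cut from R cuts the finish by one (this holds down to a finish of 15).
Need 17 − 15 = 2 days off R → R becomes 10 days, finish becomes 15.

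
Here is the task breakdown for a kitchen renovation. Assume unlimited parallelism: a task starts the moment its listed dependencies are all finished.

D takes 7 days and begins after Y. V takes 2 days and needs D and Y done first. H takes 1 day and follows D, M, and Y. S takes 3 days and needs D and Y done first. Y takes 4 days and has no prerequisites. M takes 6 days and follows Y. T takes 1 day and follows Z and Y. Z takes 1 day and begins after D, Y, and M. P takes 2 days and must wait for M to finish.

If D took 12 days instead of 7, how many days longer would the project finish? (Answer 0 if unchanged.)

5

Critical path before the change: Y→D→S = 4+7+3 = 14 giving 14 days.
Since D is critical, the +5 change carries straight to that chain (now 19 days).
The critical path is still Y→D→S; finish is now 19 days.
Change in finish: 19 − 14 = +5 days.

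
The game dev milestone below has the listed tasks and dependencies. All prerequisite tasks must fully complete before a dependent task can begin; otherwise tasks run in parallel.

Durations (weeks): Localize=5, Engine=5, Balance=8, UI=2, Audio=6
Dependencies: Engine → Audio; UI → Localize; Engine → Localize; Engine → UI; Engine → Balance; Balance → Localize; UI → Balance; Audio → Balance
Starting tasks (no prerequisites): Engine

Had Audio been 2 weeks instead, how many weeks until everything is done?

As given, the longest chain is Engine→Audio→Balance→Localize = 5+6+8+5 = 24, so the finish is 24 weeks.
Audio lies on that path, so at 2 weeks the path becomes 20 weeks.
No other chain overtakes it, so the finish is 20 weeks.

20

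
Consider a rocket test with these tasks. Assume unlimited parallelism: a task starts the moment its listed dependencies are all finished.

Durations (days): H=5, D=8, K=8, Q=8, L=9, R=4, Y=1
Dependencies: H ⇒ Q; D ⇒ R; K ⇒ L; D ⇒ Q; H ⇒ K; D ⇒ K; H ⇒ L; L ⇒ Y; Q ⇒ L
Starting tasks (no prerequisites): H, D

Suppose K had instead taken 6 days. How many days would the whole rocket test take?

The binding path is D→K→L→Y = 8+8+9+1 = 26; finish at 26 days.
K lies on that path, so at 6 days the path becomes 24 days.
New critical path: D→Q→L→Y = 8+8+9+1 = 26 ⇒ 26 days.

26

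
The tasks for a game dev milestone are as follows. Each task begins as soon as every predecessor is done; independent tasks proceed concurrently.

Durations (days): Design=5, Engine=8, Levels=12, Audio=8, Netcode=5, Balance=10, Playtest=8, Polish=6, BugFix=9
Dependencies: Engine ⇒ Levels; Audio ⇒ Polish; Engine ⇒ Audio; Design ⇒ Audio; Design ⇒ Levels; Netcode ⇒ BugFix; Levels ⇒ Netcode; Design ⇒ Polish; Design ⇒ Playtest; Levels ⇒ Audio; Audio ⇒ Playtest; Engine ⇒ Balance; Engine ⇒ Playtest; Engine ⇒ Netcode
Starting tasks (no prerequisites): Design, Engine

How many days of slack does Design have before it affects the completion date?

Engine→Levels→Audio→Playtest = 8+12+8+8 = 36 sets the makespan at 36 days.
Longest path through Design: 33 days (earliest finish 5, latest finish 8).
So Design can slip 8 − 5 = 3 days.

3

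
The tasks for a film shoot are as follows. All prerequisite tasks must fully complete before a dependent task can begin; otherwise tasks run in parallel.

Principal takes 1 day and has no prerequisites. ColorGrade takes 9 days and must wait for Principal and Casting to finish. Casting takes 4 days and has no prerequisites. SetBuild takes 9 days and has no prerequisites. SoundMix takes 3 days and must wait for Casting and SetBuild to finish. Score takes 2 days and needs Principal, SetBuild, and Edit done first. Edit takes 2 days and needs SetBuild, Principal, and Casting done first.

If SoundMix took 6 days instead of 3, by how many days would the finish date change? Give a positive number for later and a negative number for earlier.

2

Baseline: Casting→ColorGrade = 4+9 = 13 → 13 days.
SoundMix has 1 day of float (longest path through it is 12).
Now SetBuild→SoundMix = 9+6 = 15 is longest, so the finish becomes 15 days.
Change in finish: 15 − 13 = +2 days.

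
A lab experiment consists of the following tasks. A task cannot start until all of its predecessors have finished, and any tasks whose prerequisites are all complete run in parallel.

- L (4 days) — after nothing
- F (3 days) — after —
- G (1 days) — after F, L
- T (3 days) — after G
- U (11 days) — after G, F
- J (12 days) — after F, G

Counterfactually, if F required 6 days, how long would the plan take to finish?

The binding path is L→G→J = 4+1+12 = 17; finish at 17 days.
F is off the critical path — its longest chain is 16 days, giving 1 of slack.
New critical path: F→G→J = 6+1+12 = 19 ⇒ 19 days.

19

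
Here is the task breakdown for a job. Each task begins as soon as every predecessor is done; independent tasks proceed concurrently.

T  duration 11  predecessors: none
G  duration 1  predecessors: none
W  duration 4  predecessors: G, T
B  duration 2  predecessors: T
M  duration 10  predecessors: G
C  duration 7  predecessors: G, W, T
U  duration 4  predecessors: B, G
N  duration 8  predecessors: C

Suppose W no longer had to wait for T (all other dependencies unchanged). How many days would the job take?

26

Original critical path: T→W→C→N = 11+4+7+8 = 30 ⇒ 30 days.
Without T→W, W's earliest start moves from 11 to 1.
New critical path: T→C→N = 11+7+8 = 26 ⇒ 26 days.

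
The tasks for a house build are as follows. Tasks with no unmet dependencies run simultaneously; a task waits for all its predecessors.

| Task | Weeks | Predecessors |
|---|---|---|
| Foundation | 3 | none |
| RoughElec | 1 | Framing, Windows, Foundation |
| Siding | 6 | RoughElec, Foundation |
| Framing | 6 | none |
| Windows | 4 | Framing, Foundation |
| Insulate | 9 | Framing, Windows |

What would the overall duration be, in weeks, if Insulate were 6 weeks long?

Actual critical path: Framing→Windows→Insulate = 6+4+9 = 19 ⇒ 19 weeks.
Since Insulate is critical, the -3 change carries straight to that chain (now 16 weeks).
The binding chain switches to Framing→Windows→RoughElec→Siding = 6+4+1+6 = 17; finish 17 weeks.

17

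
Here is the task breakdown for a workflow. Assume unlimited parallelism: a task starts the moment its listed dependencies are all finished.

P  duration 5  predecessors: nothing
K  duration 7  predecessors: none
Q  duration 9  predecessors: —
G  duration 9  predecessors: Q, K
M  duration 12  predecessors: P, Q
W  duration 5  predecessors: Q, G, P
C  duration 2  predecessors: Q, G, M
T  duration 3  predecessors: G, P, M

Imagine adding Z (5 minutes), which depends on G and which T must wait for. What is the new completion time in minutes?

26

Originally the project takes 24 minutes.
With Z inserted, T now waits for max(G, P, M, Z).
New critical path: Q→G→Z→T = 9+9+5+3 = 26 ⇒ 26 minutes.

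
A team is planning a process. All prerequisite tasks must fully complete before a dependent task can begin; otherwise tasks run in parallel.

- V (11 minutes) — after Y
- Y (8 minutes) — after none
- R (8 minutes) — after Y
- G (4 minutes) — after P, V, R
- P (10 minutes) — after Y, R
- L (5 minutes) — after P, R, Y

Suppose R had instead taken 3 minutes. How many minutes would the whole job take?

Critical path before the change: Y→R→P→L = 8+8+10+5 = 31 giving 31 minutes.
R is on the critical path; changing it to 3 makes that path 26 minutes.
That remains the longest chain; total 26 minutes.

26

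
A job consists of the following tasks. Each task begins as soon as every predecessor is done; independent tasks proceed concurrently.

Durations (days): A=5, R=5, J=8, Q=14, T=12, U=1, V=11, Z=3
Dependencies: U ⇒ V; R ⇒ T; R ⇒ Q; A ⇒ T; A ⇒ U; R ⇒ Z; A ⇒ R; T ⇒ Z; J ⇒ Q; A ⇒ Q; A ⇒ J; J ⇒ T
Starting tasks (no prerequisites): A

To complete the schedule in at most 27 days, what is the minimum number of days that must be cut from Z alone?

1

Current finish: 28 days; target: 27.
Z is on every critical path, so each day cut from Z cuts the finish by one (this holds down to a finish of 27).
Need 28 − 27 = 1 day off Z → Z becomes 2 days, finish becomes 27.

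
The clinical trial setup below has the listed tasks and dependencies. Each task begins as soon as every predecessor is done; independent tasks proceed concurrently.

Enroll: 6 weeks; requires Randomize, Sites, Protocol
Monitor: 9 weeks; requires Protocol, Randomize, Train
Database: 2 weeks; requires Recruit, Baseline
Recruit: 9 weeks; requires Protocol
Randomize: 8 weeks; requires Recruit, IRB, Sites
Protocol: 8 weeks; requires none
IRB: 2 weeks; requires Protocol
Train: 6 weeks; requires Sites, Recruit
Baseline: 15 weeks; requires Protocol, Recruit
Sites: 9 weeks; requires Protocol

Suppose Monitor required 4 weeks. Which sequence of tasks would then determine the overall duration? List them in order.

Protocol, Recruit, Baseline, Database

As given, the longest chain is Protocol→Sites→Randomize→Monitor = 8+9+8+9 = 34, so the finish is 34 weeks.
Monitor is on the critical path; changing it to 4 makes that path 29 weeks.
New critical path: Protocol→Recruit→Baseline→Database = 8+9+15+2 = 34 ⇒ 34 weeks.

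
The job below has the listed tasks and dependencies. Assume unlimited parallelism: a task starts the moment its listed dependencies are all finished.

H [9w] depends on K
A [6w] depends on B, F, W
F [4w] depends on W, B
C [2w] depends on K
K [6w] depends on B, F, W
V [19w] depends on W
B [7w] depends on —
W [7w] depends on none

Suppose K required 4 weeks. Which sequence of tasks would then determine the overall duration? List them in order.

W, V

Critical path before the change: W→F→K→H = 7+4+6+9 = 26 giving 26 weeks.
K lies on that path, so at 4 weeks the path becomes 24 weeks.
The binding chain switches to W→V = 7+19 = 26; finish 26 weeks.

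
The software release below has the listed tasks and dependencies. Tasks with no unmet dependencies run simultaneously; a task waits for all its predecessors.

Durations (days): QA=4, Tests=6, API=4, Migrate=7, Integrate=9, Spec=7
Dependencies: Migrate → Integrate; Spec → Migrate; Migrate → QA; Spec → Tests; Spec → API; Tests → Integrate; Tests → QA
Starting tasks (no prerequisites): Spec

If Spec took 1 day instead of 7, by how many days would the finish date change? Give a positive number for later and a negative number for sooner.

As given, the longest chain is Spec→Migrate→Integrate = 7+7+9 = 23, so the finish is 23 days.
Spec is on the critical path; changing it to 1 makes that path 17 days.
No other chain overtakes it, so the finish is 17 days.
Change in finish: 17 − 23 = -6 days.

-6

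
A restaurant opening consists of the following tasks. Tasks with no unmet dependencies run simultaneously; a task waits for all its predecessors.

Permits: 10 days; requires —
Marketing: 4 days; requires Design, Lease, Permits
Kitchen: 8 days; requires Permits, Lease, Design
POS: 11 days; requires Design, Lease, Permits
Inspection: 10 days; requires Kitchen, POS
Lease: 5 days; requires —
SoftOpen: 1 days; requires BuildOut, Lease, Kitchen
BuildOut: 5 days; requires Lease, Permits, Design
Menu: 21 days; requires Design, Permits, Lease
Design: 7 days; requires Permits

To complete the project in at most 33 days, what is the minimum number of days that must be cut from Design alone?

5

Current finish: 38 days; target: 33.
Design is on every critical path, so each day cut from Design cuts the finish by one (this holds down to a finish of 32).
Need 38 − 33 = 5 days off Design → Design becomes 2 days, finish becomes 33.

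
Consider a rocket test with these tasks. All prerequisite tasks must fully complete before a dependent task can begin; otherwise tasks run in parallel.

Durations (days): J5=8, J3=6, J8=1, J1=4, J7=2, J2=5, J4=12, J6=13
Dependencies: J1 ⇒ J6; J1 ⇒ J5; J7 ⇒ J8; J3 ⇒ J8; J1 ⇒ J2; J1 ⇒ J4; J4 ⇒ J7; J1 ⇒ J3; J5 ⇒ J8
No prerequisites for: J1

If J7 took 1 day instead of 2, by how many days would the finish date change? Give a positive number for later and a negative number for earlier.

-1

Critical path before the change: J1→J4→J7→J8 = 4+12+2+1 = 19 giving 19 days.
Since J7 is critical, the -1 change carries straight to that chain (now 18 days).
The critical path is still J1→J4→J7→J8; finish is now 18 days.
Change in finish: 18 − 19 = -1 days.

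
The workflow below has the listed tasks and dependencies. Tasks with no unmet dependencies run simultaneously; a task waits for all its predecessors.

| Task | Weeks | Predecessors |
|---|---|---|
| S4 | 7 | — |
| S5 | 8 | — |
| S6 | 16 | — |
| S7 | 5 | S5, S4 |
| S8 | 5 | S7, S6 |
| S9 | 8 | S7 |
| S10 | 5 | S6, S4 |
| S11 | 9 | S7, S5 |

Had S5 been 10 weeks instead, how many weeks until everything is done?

Baseline: S5→S7→S11 = 8+5+9 = 22 → 22 weeks.
Since S5 is critical, the +2 change carries straight to that chain (now 24 weeks).
The critical path is still S5→S7→S11; finish is now 24 weeks.

24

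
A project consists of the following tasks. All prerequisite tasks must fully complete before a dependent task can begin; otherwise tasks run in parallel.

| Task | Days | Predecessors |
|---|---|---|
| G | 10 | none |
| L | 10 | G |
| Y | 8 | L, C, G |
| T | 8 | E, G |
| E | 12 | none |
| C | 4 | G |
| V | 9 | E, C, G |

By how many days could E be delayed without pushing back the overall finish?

Critical path: G→L→Y = 10+10+8 = 28, so the finish is 28 days.
E finishes as early as 12 and must finish by 19.
So E can slip 19 − 12 = 7 days.

7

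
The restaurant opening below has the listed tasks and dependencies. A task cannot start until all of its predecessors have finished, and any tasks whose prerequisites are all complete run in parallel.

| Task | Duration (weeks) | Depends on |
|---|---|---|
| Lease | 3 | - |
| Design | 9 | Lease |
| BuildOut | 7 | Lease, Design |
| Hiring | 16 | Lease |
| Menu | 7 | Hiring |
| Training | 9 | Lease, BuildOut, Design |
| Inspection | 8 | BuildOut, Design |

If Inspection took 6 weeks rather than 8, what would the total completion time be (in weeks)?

As given, the longest chain is Lease→Design→BuildOut→Training = 3+9+7+9 = 28, so the finish is 28 weeks.
Inspection has 1 week of float (longest path through it is 27).
The critical path is still Lease→Design→BuildOut→Training; finish is now 28 weeks.

28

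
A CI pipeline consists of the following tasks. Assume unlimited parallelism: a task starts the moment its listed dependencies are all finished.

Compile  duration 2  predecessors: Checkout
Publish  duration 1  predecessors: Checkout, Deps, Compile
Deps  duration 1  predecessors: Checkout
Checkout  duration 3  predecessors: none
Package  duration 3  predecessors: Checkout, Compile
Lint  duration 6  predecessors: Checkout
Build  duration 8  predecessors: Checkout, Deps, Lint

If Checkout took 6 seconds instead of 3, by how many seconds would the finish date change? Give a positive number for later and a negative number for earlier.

As given, the longest chain is Checkout→Lint→Build = 3+6+8 = 17, so the finish is 17 seconds.
Since Checkout is critical, the +3 change carries straight to that chain (now 20 seconds).
The critical path is still Checkout→Lint→Build; finish is now 20 seconds.
Change in finish: 20 − 17 = +3 seconds.

3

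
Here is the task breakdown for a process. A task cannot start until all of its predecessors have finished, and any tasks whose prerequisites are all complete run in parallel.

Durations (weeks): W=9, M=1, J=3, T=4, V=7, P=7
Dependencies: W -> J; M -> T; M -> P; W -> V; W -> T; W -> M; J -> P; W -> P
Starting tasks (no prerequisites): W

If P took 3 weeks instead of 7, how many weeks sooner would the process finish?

Actual critical path: W→J→P = 9+3+7 = 19 ⇒ 19 weeks.
Since P is critical, the -4 change carries straight to that chain (now 15 weeks).
New critical path: W→V = 9+7 = 16 ⇒ 16 weeks.
Change in finish: 16 − 19 = -3 weeks.

3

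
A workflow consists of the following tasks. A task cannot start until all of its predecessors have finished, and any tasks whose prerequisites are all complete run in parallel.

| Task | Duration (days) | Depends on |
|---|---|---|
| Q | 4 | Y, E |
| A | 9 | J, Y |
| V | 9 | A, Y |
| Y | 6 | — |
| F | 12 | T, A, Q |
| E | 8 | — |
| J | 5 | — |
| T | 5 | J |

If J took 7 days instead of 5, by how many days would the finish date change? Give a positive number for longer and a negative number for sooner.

1

Actual critical path: Y→A→F = 6+9+12 = 27 ⇒ 27 days.
J is off the critical path — its longest chain is 26 days, giving 1 of slack.
Now J→A→F = 7+9+12 = 28 is longest, so the finish becomes 28 days.
Change in finish: 28 − 27 = +1 days.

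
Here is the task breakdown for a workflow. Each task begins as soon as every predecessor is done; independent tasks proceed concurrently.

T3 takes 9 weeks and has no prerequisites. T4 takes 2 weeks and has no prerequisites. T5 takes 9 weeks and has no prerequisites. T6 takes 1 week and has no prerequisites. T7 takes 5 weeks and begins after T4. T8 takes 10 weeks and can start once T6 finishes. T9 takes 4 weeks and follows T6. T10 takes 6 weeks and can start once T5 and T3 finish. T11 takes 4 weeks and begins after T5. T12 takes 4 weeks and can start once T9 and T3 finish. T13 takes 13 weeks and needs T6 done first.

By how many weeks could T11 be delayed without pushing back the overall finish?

2

T3→T10 = 9+6 = 15 sets the makespan at 15 weeks.
Longest path through T11: 13 weeks (earliest finish 13, latest finish 15).
Slack of T11 = 11 − 9 = 2 weeks.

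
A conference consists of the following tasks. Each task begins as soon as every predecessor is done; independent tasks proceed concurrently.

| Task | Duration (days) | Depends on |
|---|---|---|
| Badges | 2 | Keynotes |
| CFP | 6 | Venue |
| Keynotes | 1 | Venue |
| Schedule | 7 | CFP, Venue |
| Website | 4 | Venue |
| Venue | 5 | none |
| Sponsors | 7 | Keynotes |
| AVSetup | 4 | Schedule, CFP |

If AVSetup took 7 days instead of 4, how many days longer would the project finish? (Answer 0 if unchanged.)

3

As given, the longest chain is Venue→CFP→Schedule→AVSetup = 5+6+7+4 = 22, so the finish is 22 days.
AVSetup is on the critical path; changing it to 7 makes that path 25 days.
That remains the longest chain; total 25 days.
Change in finish: 25 − 22 = +3 days.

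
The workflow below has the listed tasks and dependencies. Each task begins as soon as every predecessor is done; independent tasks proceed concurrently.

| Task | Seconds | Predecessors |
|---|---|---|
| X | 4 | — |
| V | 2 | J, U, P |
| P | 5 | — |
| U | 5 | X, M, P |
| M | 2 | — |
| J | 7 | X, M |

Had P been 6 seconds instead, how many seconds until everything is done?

13

As given, the longest chain is X→J→V = 4+7+2 = 13, so the finish is 13 seconds.
The longest path through P is only 12 seconds, so P has float 1.
No other chain overtakes it, so the finish is 13 seconds.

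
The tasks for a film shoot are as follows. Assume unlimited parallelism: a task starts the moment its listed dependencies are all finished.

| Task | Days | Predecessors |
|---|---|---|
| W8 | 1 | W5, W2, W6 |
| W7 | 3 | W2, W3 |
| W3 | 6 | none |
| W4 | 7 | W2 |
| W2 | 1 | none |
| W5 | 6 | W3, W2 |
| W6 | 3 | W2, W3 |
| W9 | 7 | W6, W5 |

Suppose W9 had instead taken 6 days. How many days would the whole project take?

Critical path before the change: W3→W5→W9 = 6+6+7 = 19 giving 19 days.
Since W9 is critical, the -1 change carries straight to that chain (now 18 days).
That remains the longest chain; total 18 days.

18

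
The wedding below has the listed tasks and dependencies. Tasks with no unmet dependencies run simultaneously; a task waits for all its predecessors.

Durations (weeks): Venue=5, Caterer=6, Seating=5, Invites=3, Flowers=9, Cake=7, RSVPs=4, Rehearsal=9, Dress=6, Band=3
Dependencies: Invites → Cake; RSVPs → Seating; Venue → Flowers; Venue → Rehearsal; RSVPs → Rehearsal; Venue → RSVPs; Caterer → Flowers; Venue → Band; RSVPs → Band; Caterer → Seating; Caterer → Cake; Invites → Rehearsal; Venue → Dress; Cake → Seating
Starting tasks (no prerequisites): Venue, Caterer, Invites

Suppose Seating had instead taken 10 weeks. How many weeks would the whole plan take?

23

The binding path is Caterer→Cake→Seating = 6+7+5 = 18; finish at 18 weeks.
Seating lies on that path, so at 10 weeks the path becomes 23 weeks.
The critical path is still Caterer→Cake→Seating; finish is now 23 weeks.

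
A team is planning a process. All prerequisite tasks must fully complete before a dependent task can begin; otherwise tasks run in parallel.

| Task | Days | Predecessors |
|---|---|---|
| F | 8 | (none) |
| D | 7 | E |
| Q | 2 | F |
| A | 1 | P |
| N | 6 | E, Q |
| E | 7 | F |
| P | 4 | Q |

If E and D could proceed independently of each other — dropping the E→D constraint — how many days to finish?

21

With the dependency in place, F→E→D = 8+7+7 = 22 sets the finish at 22 days.
Without E→D, D's earliest start moves from 15 to 0.
After: F→E→N = 8+7+6 = 21 → 21 days.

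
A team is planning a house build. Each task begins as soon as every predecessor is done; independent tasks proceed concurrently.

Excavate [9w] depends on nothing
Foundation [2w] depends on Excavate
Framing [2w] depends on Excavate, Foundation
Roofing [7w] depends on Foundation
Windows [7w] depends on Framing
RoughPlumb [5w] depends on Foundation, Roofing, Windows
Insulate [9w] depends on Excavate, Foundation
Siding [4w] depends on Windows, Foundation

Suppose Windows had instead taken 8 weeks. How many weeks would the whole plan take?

As given, the longest chain is Excavate→Foundation→Framing→Windows→RoughPlumb = 9+2+2+7+5 = 25, so the finish is 25 weeks.
Since Windows is critical, the +1 change carries straight to that chain (now 26 weeks).
That remains the longest chain; total 26 weeks.

26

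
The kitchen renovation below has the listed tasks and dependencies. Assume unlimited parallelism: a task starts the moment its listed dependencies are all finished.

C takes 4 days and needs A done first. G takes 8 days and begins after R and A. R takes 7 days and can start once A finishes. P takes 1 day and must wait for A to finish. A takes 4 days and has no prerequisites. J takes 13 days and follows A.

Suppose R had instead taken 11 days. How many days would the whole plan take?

23

The binding path is A→R→G = 4+7+8 = 19; finish at 19 days.
Since R is critical, the +4 change carries straight to that chain (now 23 days).
No other chain overtakes it, so the finish is 23 days.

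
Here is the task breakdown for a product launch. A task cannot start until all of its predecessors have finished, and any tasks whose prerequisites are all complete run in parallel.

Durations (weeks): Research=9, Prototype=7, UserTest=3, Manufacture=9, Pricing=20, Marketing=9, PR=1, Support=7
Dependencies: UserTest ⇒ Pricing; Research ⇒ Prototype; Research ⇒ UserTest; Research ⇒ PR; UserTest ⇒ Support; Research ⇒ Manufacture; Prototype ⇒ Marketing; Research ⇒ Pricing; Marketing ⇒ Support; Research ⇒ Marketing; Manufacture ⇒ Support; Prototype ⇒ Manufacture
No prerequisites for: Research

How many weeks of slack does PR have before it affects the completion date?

22

Critical path: Research→Prototype→Manufacture→Support = 9+7+9+7 = 32, so the finish is 32 weeks.
The longest chain containing PR totals 10 weeks.
So PR can slip 32 − 10 = 22 weeks.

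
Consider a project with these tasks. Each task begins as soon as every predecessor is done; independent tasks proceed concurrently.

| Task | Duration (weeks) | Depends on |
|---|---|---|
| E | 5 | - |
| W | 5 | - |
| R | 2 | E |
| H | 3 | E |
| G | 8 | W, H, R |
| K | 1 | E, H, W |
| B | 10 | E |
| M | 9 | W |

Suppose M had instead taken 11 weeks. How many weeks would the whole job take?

16

Critical path before the change: E→H→G = 5+3+8 = 16 giving 16 weeks.
M is off the critical path — its longest chain is 14 weeks, giving 2 of slack.
The critical path is still E→H→G; finish is now 16 weeks.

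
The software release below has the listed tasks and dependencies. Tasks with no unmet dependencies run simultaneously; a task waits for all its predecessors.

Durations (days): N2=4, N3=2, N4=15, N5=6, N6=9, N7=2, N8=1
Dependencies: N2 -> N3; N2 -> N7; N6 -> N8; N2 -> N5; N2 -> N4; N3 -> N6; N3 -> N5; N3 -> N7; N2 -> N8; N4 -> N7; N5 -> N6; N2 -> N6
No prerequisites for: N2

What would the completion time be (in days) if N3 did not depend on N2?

21

Before: longest chain N2→N3→N5→N6→N8 = 4+2+6+9+1 = 22, finish 22.
Without N2→N3, N3's earliest start moves from 4 to 0.
New critical path: N2→N4→N7 = 4+15+2 = 21 ⇒ 21 days.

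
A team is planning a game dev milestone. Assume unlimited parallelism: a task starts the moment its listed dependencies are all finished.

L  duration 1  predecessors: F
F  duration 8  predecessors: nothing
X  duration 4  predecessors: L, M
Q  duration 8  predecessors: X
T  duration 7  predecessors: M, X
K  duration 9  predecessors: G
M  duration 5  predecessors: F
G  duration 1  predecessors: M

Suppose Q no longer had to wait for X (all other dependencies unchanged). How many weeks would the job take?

24

With the dependency in place, F→M→X→Q = 8+5+4+8 = 25 sets the finish at 25 weeks.
Without X→Q, Q's earliest start moves from 17 to 0.
New critical path: F→M→X→T = 8+5+4+7 = 24 ⇒ 24 weeks.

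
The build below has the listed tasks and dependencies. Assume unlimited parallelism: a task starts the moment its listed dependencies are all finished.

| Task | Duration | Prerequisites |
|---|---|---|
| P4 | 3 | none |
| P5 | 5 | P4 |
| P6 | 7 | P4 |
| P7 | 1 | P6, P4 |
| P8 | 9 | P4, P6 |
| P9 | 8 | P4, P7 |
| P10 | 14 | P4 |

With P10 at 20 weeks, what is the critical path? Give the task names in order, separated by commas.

As given, the longest chain is P4→P6→P7→P9 = 3+7+1+8 = 19, so the finish is 19 weeks.
P10 has 2 weeks of float (longest path through it is 17).
The binding chain switches to P4→P10 = 3+20 = 23; finish 23 weeks.

P4, P10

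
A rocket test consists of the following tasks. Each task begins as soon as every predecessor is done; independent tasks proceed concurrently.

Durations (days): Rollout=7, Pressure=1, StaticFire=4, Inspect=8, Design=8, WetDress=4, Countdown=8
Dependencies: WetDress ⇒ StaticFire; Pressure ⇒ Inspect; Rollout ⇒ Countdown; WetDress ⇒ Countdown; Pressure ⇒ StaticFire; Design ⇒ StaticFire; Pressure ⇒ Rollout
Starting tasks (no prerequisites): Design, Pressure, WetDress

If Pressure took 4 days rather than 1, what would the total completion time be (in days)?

19

Critical path before the change: Pressure→Rollout→Countdown = 1+7+8 = 16 giving 16 days.
Pressure lies on that path, so at 4 days the path becomes 19 days.
No other chain overtakes it, so the finish is 19 days.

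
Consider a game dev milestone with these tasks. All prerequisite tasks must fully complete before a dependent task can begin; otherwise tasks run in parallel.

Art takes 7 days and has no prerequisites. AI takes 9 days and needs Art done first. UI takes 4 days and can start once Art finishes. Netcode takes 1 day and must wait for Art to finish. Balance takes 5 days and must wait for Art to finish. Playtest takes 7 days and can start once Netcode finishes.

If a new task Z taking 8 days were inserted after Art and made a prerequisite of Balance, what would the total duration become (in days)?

Originally the game dev milestone takes 16 days.
With Z inserted, Balance now waits for max(Art, Z).
New critical path: Art→Z→Balance = 7+8+5 = 20 ⇒ 20 days.

20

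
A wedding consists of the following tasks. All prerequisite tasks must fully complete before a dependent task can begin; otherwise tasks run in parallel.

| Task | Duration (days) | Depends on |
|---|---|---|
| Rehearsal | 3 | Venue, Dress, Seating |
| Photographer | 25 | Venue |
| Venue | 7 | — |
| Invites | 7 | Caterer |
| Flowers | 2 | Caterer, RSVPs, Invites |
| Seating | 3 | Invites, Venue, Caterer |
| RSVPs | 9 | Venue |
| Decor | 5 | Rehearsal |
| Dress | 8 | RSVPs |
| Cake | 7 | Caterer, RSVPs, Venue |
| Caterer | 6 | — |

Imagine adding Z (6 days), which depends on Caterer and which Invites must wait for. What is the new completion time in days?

32

Originally the job takes 32 days.
With Z inserted, Invites now waits for max(Caterer, Z).
New critical path: Venue→RSVPs→Dress→Rehearsal→Decor = 7+9+8+3+5 = 32 ⇒ 32 days.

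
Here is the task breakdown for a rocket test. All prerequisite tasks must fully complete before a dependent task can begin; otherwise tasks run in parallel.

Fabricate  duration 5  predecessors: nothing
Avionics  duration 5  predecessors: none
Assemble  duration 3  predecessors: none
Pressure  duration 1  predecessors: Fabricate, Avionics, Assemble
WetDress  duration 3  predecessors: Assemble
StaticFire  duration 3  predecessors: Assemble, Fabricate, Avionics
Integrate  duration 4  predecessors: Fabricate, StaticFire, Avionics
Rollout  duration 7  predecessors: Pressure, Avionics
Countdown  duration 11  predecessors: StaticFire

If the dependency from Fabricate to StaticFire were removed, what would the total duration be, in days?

19

Original critical path: Fabricate→StaticFire→Countdown = 5+3+11 = 19 ⇒ 19 days.
Dropping Fabricate→StaticFire doesn't change StaticFire's earliest start (5); another predecessor still binds.
New critical path: Avionics→StaticFire→Countdown = 5+3+11 = 19 ⇒ 19 days.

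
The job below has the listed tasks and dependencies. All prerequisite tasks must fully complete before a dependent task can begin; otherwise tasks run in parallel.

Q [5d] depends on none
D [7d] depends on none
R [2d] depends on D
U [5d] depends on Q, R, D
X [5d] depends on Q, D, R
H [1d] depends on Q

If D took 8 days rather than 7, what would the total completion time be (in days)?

Baseline: D→R→U = 7+2+5 = 14 → 14 days.
D lies on that path, so at 8 days the path becomes 15 days.
The critical path is still D→R→U; finish is now 15 days.

15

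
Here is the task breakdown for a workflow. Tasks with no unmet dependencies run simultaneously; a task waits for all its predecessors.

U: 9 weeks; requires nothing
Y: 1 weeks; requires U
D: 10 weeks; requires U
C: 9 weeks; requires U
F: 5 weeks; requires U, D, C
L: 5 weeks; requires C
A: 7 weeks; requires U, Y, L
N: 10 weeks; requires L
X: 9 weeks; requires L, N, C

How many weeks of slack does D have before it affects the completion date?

18

U→C→L→N→X = 9+9+5+10+9 = 42 sets the makespan at 42 weeks.
Longest path through D: 24 weeks (earliest finish 19, latest finish 37).
So D can slip 37 − 19 = 18 weeks.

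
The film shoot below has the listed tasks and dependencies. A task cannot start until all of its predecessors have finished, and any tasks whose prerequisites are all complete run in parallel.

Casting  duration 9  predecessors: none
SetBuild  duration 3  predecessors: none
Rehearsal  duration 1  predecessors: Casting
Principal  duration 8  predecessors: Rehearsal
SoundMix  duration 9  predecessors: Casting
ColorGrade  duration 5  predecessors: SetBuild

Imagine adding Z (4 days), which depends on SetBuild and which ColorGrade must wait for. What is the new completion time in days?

18

Originally the film shoot takes 18 days.
With Z inserted, ColorGrade now waits for max(SetBuild, Z).
New critical path: Casting→Rehearsal→Principal = 9+1+8 = 18 ⇒ 18 days.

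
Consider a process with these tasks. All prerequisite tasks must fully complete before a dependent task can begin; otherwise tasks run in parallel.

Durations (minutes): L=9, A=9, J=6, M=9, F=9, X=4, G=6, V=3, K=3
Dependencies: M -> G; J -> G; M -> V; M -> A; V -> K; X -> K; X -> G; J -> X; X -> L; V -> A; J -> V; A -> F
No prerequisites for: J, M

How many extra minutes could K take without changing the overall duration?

M→V→A→F = 9+3+9+9 = 30 sets the makespan at 30 minutes.
Longest path through K: 15 minutes (earliest finish 15, latest finish 30).
Float = 30 − 15 = 15.

15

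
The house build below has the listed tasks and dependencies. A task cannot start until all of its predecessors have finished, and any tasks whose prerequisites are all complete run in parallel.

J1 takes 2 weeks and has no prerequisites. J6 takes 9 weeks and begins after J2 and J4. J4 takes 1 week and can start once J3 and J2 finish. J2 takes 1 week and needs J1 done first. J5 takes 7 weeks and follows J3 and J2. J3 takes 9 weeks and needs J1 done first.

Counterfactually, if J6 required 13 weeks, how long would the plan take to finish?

Baseline: J1→J3→J4→J6 = 2+9+1+9 = 21 → 21 weeks.
Since J6 is critical, the +4 change carries straight to that chain (now 25 weeks).
That remains the longest chain; total 25 weeks.

25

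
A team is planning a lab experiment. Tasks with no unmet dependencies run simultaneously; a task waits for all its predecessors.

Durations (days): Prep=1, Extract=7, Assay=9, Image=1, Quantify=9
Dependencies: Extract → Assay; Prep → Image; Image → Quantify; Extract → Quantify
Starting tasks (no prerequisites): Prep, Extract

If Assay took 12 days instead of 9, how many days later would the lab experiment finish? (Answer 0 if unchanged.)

3

Actual critical path: Extract→Assay = 7+9 = 16 ⇒ 16 days.
Assay is on the critical path; changing it to 12 makes that path 19 days.
No other chain overtakes it, so the finish is 19 days.
Change in finish: 19 − 16 = +3 days.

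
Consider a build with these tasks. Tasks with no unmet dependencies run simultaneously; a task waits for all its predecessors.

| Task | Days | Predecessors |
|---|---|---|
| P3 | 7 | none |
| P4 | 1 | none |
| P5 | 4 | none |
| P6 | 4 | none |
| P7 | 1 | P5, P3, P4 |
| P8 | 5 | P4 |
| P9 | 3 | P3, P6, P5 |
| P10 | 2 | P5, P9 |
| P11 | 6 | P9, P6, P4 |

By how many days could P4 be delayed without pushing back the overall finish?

Critical path: P3→P9→P11 = 7+3+6 = 16, so the finish is 16 days.
Longest path through P4: 7 days (earliest finish 1, latest finish 10).
Slack of P4 = 9 − 0 = 9 days.

9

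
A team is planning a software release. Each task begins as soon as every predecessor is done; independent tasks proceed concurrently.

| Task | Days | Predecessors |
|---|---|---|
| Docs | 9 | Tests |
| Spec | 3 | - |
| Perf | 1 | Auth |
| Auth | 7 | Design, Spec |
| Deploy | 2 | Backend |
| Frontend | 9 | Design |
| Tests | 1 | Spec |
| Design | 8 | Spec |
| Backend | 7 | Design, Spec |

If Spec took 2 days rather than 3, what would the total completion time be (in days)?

Baseline: Spec→Design→Backend→Deploy = 3+8+7+2 = 20 → 20 days.
Spec is on the critical path; changing it to 2 makes that path 19 days.
That remains the longest chain; total 19 days.

19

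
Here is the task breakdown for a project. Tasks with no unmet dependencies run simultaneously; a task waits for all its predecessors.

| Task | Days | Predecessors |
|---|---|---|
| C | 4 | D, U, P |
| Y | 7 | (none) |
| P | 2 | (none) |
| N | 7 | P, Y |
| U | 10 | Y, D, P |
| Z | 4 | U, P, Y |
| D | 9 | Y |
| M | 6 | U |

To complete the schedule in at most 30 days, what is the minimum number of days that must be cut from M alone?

2

Current finish: 32 days; target: 30.
M is on every critical path, so each day cut from M cuts the finish by one (this holds down to a finish of 30).
Need 32 − 30 = 2 days off M → M becomes 4 days, finish becomes 30.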